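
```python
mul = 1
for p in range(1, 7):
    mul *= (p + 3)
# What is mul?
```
Trace:
  mul=1
  mul=4, p=1
  mul=20, p=2
  mul=120, p=3
  mul=840, p=4
  mul=6720, p=5
  mul=60480, p=6

Final answer: 60480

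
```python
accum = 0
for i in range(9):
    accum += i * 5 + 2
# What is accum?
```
Trace:
  accum=0
  accum=2, i=0
  accum=9, i=1
  accum=21, i=2
  accum=38, i=3
  accum=60, i=4
  accum=87, i=5
  accum=119, i=6
  accum=156, i=7
  accum=198, i=8

Final answer: 198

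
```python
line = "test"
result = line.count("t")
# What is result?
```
Trace:
  line='test'
  line='test', result=2

Final answer: 2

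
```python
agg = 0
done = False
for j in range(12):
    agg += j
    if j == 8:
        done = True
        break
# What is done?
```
Trace:
  agg=0
  agg=0, done=False
  agg=0, done=False, j=0
  agg=1, done=False, j=1
  agg=3, done=False, j=2
  agg=6, done=False, j=3
  agg=10, done=False, j=4
  agg=15, done=False, j=5
  agg=21, done=False, j=6
  agg=28, done=False, j=7
  agg=36, done=True, j=8

Final answer: True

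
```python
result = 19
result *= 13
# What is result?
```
Trace:
  result=19
  result=247

Final answer: 247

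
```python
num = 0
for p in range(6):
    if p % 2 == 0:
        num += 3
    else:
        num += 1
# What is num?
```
Trace:
  num=0
  num=3, p=0
  num=4, p=1
  num=7, p=2
  num=8, p=3
  num=11, p=4
  num=12, p=5

Final answer: 12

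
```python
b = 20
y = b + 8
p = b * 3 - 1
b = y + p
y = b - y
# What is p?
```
Trace:
  b=20
  b=20, y=28
  b=20, y=28, p=59
  b=87, y=28, p=59
  b=87, y=59, p=59

Final answer: 59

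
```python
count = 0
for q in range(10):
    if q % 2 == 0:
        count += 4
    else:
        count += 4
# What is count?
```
Trace:
  count=0
  count=4, q=0
  count=8, q=1
  count=12, q=2
  count=16, q=3
  count=20, q=4
  count=24, q=5
  count=28, q=6
  count=32, q=7
  count=36, q=8
  count=40, q=9

Final answer: 40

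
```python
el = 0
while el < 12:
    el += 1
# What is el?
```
Trace:
  el=0
  el=1
  el=2
  el=3
  el=4
  el=5
  el=6
  el=7
  el=8
  el=9
  el=10
  el=11
  el=12

Final answer: 12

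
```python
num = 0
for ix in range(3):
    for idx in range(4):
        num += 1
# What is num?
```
Trace:
  num=0
  num=1, ix=0, idx=0
  num=2, ix=0, idx=1
  num=3, ix=0, idx=2
  num=4, ix=0, idx=3
  num=5, ix=1, idx=0
  num=6, ix=1, idx=1
  num=7, ix=1, idx=2
  num=8, ix=1, idx=3
  num=9, ix=2, idx=0
  num=10, ix=2, idx=1
  num=11, ix=2, idx=2
  num=12, ix=2, idx=3

Final answer: 12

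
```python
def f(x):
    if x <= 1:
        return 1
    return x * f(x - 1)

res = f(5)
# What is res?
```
Call trace:
f(x=5)
  f(x=4)
    f(x=3)
      f(x=2)
        f(x=1)
        -> return 1
      -> return 2
    -> return 6
  -> return 24
-> return 120

Final answer: 120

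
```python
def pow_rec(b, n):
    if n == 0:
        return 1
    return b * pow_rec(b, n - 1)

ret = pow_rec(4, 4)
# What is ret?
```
Call trace:
pow_rec(b=4, n=4)
  pow_rec(b=4, n=3)
    pow_rec(b=4, n=2)
      pow_rec(b=4, n=1)
        pow_rec(b=4, n=0)
        -> return 1
      -> return 4
    -> return 16
  -> return 64
-> return 256

Final answer: 256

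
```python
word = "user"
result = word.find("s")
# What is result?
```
Trace:
  word='user'
  word='user', result=1

Final answer: 1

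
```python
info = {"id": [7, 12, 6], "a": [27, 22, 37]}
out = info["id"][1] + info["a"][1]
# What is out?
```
Trace:
  info={'id': [7, 12, 6], 'a': [27, 22, 37]}
  info={'id': [7, 12, 6], 'a': [27, 22, 37]}, out=34

Final answer: 34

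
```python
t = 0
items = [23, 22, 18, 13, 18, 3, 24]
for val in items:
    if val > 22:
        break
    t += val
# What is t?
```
Trace:
  t=0
  t=0, val=23

Final answer: 0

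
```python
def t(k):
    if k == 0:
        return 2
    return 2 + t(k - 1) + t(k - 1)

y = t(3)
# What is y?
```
Call trace (a repeated sub-call is expanded the first time; later identical calls just restate its return value):
t(k=3)
  t(k=2)
    t(k=1)
      t(k=0)
      -> return 2
      t(k=0)
      -> return 2
    -> return 6
    t(k=1) -> return 6  (same call as traced above)
  -> return 14
  t(k=2) -> return 14  (same call as traced above)
-> return 30

Final answer: 30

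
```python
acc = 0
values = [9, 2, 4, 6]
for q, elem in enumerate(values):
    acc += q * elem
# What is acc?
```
Trace:
  acc=0
  acc=0, q=0, elem=9
  acc=2, q=1, elem=2
  acc=10, q=2, elem=4
  acc=28, q=3, elem=6

Final answer: 28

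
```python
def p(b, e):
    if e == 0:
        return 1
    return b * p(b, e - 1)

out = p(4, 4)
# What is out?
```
Call trace:
p(b=4, e=4)
  p(b=4, e=3)
    p(b=4, e=2)
      p(b=4, e=1)
        p(b=4, e=0)
        -> return 1
      -> return 4
    -> return 16
  -> return 64
-> return 256

Final answer: 256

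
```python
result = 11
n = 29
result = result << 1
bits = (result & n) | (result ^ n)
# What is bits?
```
Trace:
  result=11
  result=11, n=29
  result=22, n=29
  result=22, n=29, bits=31

Final answer: 31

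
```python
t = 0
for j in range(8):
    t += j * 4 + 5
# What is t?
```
Trace:
  t=0
  t=5, j=0
  t=14, j=1
  t=27, j=2
  t=44, j=3
  t=65, j=4
  t=90, j=5
  t=119, j=6
  t=152, j=7

Final answer: 152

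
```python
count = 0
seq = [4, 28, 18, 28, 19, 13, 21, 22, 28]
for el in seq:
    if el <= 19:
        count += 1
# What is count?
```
Trace:
  count=0
  count=1, el=4
  count=1, el=28
  count=2, el=18
  count=2, el=28
  count=3, el=19
  count=4, el=13
  count=4, el=21
  count=4, el=22
  count=4, el=28

Final answer: 4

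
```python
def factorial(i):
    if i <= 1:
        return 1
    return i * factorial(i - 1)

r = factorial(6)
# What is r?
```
Call trace:
factorial(i=6)
  factorial(i=5)
    factorial(i=4)
      factorial(i=3)
        factorial(i=2)
          factorial(i=1)
          -> return 1
        -> return 2
      -> return 6
    -> return 24
  -> return 120
-> return 720

Final answer: 720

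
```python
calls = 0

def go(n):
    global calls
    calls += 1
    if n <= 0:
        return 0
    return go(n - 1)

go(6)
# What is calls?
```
Call trace:
go(n=6)
  go(n=5)
    go(n=4)
      go(n=3)
        go(n=2)
          go(n=1)
            go(n=0)
            -> return 0
          -> return 0
        -> return 0
      -> return 0
    -> return 0
  -> return 0
-> return 0

calls is incremented once per call. go is entered once for each n = 6, 5, 4, 3, 2, 1, 0 (the n <= 0 call returns without recursing), i.e. 6 + 1 calls.
calls = 7

Final answer: 7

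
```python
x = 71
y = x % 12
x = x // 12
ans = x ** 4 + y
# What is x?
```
Trace:
  x=71
  x=71, y=11
  x=5, y=11
  x=5, y=11, ans=636

Final answer: 5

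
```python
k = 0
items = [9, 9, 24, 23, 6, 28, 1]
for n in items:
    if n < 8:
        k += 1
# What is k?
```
Trace:
  k=0
  k=0, n=9
  k=0, n=9
  k=0, n=24
  k=0, n=23
  k=1, n=6
  k=1, n=28
  k=2, n=1

Final answer: 2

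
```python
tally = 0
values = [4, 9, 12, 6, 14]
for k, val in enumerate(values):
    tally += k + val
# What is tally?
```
Trace:
  tally=0
  tally=4, k=0, val=4
  tally=14, k=1, val=9
  tally=28, k=2, val=12
  tally=37, k=3, val=6
  tally=55, k=4, val=14

Final answer: 55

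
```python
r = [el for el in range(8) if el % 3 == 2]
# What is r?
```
Trace:
  el=0
  el=1
  el=2
  el=3
  el=4
  el=5
  el=6
  el=7
  r=[2, 5]

Final answer: [2, 5]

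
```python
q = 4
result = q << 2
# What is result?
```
Trace:
  q=4
  q=4, result=16

Final answer: 16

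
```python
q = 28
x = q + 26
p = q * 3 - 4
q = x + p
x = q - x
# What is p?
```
Trace:
  q=28
  q=28, x=54
  q=28, x=54, p=80
  q=134, x=54, p=80
  q=134, x=80, p=80

Final answer: 80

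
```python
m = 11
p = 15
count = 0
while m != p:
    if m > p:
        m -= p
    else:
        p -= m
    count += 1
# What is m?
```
Trace:
  m=11
  m=11, p=15
  m=11, p=15, count=0
  m=11, p=4, count=1
  m=7, p=4, count=2
  m=3, p=4, count=3
  m=3, p=1, count=4
  m=2, p=1, count=5
  m=1, p=1, count=6

Final answer: 1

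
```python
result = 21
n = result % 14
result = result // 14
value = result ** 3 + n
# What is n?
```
Trace:
  result=21
  result=21, n=7
  result=1, n=7
  result=1, n=7, value=8

Final answer: 7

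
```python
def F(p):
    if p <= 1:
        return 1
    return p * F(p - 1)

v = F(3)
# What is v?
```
Call trace:
F(p=3)
  F(p=2)
    F(p=1)
    -> return 1
  -> return 2
-> return 6

Final answer: 6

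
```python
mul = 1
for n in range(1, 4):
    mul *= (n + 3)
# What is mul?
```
Trace:
  mul=1
  mul=4, n=1
  mul=20, n=2
  mul=120, n=3

Final answer: 120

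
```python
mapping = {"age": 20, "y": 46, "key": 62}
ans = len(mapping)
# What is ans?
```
Trace:
  mapping={'age': 20, 'y': 46, 'key': 62}
  mapping={'age': 20, 'y': 46, 'key': 62}, ans=3

Final answer: 3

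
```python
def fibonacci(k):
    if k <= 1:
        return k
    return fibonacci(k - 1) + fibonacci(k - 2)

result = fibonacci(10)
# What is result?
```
Call trace (a repeated sub-call is expanded the first time; later identical calls just restate its return value):
fibonacci(k=10)
  fibonacci(k=9)
    fibonacci(k=8)
      fibonacci(k=7)
        fibonacci(k=6)
          fibonacci(k=5)
            fibonacci(k=4)
              fibonacci(k=3)
                fibonacci(k=2)
                  fibonacci(k=1)
                  -> return 1
                  fibonacci(k=0)
                  -> return 0
                -> return 1
                fibonacci(k=1)
                -> return 1
              -> return 2
              fibonacci(k=2) -> return 1  (same call as traced above)
            -> return 3
            fibonacci(k=3) -> return 2  (same call as traced above)
          -> return 5
          fibonacci(k=4) -> return 3  (same call as traced above)
        -> return 8
        fibonacci(k=5) -> return 5  (same call as traced above)
      -> return 13
      fibonacci(k=6) -> return 8  (same call as traced above)
    -> return 21
    fibonacci(k=7) -> return 13  (same call as traced above)
  -> return 34
  fibonacci(k=8) -> return 21  (same call as traced above)
-> return 55

Final answer: 55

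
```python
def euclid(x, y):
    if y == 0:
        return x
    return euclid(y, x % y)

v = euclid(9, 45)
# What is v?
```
Call trace:
euclid(x=9, y=45)
  euclid(x=45, y=9)
    euclid(x=9, y=0)
    -> return 9
  -> return 9
-> return 9

Final answer: 9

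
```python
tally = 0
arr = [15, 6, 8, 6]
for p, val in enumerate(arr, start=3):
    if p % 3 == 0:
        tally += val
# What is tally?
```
Trace:
  tally=0
  tally=15, p=3, val=15
  tally=15, p=4, val=6
  tally=15, p=5, val=8
  tally=21, p=6, val=6

Final answer: 21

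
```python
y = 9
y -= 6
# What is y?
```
Trace:
  y=9
  y=3

Final answer: 3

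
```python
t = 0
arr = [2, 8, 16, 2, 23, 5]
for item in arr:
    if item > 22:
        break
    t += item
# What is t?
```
Trace:
  t=0
  t=2, item=2
  t=10, item=8
  t=26, item=16
  t=28, item=2
  t=28, item=23

Final answer: 28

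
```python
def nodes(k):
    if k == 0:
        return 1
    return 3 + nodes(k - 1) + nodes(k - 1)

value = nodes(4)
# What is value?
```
Call trace (a repeated sub-call is expanded the first time; later identical calls just restate its return value):
nodes(k=4)
  nodes(k=3)
    nodes(k=2)
      nodes(k=1)
        nodes(k=0)
        -> return 1
        nodes(k=0)
        -> return 1
      -> return 5
      nodes(k=1) -> return 5  (same call as traced above)
    -> return 13
    nodes(k=2) -> return 13  (same call as traced above)
  -> return 29
  nodes(k=3) -> return 29  (same call as traced above)
-> return 61

Final answer: 61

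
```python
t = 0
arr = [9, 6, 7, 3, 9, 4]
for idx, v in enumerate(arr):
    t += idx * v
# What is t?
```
Trace:
  t=0
  t=0, idx=0, v=9
  t=6, idx=1, v=6
  t=20, idx=2, v=7
  t=29, idx=3, v=3
  t=65, idx=4, v=9
  t=85, idx=5, v=4

Final answer: 85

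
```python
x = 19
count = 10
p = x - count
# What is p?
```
Trace:
  x=19
  x=19, count=10
  x=19, count=10, p=9

Final answer: 9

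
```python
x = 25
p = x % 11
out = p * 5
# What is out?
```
Trace:
  x=25
  x=25, p=3
  x=25, p=3, out=15

Final answer: 15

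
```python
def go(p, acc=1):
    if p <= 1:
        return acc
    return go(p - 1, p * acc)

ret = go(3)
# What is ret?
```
Call trace:
go(p=3, acc=1)
  go(p=2, acc=3)
    go(p=1, acc=6)
    -> return 6
  -> return 6
-> return 6

Final answer: 6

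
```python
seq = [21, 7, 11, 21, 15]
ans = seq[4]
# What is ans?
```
Trace:
  seq=[21, 7, 11, 21, 15]
  seq=[21, 7, 11, 21, 15], ans=15

Final answer: 15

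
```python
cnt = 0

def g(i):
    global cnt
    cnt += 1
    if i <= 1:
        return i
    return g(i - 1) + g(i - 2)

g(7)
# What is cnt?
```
Call trace (a repeated sub-call is expanded the first time; later identical calls just restate its return value):
g(i=7)
  g(i=6)
    g(i=5)
      g(i=4)
        g(i=3)
          g(i=2)
            g(i=1)
            -> return 1
            g(i=0)
            -> return 0
          -> return 1
          g(i=1)
          -> return 1
        -> return 2
        g(i=2) -> return 1  (same call as traced above)
      -> return 3
      g(i=3) -> return 2  (same call as traced above)
    -> return 5
    g(i=4) -> return 3  (same call as traced above)
  -> return 8
  g(i=5) -> return 5  (same call as traced above)
-> return 13

cnt is incremented once per call, so count the calls in each subtree. Let C(i) = number of calls made by g(i).
C(0) = C(1) = 1 (base case, no recursion); C(i) = 1 + C(i - 1) + C(i - 2) otherwise.
C(2) = 1 + C(1) + C(0) = 1 + 1 + 1 = 3
C(3) = 1 + C(2) + C(1) = 1 + 3 + 1 = 5
C(4) = 1 + C(3) + C(2) = 1 + 5 + 3 = 9
C(5) = 1 + C(4) + C(3) = 1 + 9 + 5 = 15
C(6) = 1 + C(5) + C(4) = 1 + 15 + 9 = 25
C(7) = 1 + C(6) + C(5) = 1 + 25 + 15 = 41
cnt = C(7) = 41

Final answer: 41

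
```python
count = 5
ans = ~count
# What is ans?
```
Trace:
  count=5
  count=5, ans=-6

Final answer: -6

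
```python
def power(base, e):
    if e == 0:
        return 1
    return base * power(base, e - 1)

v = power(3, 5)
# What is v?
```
Call trace:
power(base=3, e=5)
  power(base=3, e=4)
    power(base=3, e=3)
      power(base=3, e=2)
        power(base=3, e=1)
          power(base=3, e=0)
          -> return 1
        -> return 3
      -> return 9
    -> return 27
  -> return 81
-> return 243

Final answer: 243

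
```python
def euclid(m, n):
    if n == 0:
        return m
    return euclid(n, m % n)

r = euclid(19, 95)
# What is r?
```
Call trace:
euclid(m=19, n=95)
  euclid(m=95, n=19)
    euclid(m=19, n=0)
    -> return 19
  -> return 19
-> return 19

Final answer: 19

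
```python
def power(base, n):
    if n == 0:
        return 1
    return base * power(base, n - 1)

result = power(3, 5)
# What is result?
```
Call trace:
power(base=3, n=5)
  power(base=3, n=4)
    power(base=3, n=3)
      power(base=3, n=2)
        power(base=3, n=1)
          power(base=3, n=0)
          -> return 1
        -> return 3
      -> return 9
    -> return 27
  -> return 81
-> return 243

Final answer: 243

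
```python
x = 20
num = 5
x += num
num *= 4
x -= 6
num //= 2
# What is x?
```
Trace:
  x=20
  x=20, num=5
  x=25, num=5
  x=25, num=20
  x=19, num=20
  x=19, num=10

Final answer: 19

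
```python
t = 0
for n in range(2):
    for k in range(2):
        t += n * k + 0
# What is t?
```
Trace:
  t=0
  t=0, n=0, k=0
  t=0, n=0, k=1
  t=0, n=1, k=0
  t=1, n=1, k=1

Final answer: 1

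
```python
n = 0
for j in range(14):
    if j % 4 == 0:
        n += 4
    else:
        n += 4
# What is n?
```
Trace:
  n=0
  n=4, j=0
  n=8, j=1
  n=12, j=2
  n=16, j=3
  n=20, j=4
  n=24, j=5
  n=28, j=6
  n=32, j=7
  n=36, j=8
  n=40, j=9
  n=44, j=10
  n=48, j=11
  n=52, j=12
  n=56, j=13

Final answer: 56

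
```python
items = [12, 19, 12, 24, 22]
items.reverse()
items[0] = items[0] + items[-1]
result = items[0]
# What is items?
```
Trace:
  items=[12, 19, 12, 24, 22]
  items=[22, 24, 12, 19, 12]
  items=[34, 24, 12, 19, 12]
  items=[34, 24, 12, 19, 12], result=34

Final answer: [34, 24, 12, 19, 12]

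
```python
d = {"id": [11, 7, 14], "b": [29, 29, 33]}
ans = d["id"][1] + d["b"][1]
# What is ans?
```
Trace:
  d={'id': [11, 7, 14], 'b': [29, 29, 33]}
  d={'id': [11, 7, 14], 'b': [29, 29, 33]}, ans=36

Final answer: 36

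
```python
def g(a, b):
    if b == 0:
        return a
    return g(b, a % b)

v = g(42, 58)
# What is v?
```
Call trace:
g(a=42, b=58)
  g(a=58, b=42)
    g(a=42, b=16)
      g(a=16, b=10)
        g(a=10, b=6)
          g(a=6, b=4)
            g(a=4, b=2)
              g(a=2, b=0)
              -> return 2
            -> return 2
          -> return 2
        -> return 2
      -> return 2
    -> return 2
  -> return 2
-> return 2

Final answer: 2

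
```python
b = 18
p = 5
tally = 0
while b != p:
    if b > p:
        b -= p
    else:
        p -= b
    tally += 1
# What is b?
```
Trace:
  b=18
  b=18, p=5
  b=18, p=5, tally=0
  b=13, p=5, tally=1
  b=8, p=5, tally=2
  b=3, p=5, tally=3
  b=3, p=2, tally=4
  b=1, p=2, tally=5
  b=1, p=1, tally=6

Final answer: 1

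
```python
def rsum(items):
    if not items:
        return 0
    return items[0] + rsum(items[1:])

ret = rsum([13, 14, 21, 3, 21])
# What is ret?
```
Call trace:
rsum(items=[13, 14, 21, 3, 21])
  rsum(items=[14, 21, 3, 21])
    rsum(items=[21, 3, 21])
      rsum(items=[3, 21])
        rsum(items=[21])
          rsum(items=[])
          -> return 0
        -> return 21
      -> return 24
    -> return 45
  -> return 59
-> return 72

Final answer: 72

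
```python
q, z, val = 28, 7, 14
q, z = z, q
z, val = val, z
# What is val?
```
Trace:
  q=28, z=7, val=14
  q=7, z=28, val=14
  q=7, z=14, val=28

Final answer: 28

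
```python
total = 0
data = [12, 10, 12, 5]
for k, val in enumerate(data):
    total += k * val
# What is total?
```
Trace:
  total=0
  total=0, k=0, val=12
  total=10, k=1, val=10
  total=34, k=2, val=12
  total=49, k=3, val=5

Final answer: 49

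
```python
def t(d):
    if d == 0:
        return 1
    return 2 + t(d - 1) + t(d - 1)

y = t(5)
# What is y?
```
Call trace (a repeated sub-call is expanded the first time; later identical calls just restate its return value):
t(d=5)
  t(d=4)
    t(d=3)
      t(d=2)
        t(d=1)
          t(d=0)
          -> return 1
          t(d=0)
          -> return 1
        -> return 4
        t(d=1) -> return 4  (same call as traced above)
      -> return 10
      t(d=2) -> return 10  (same call as traced above)
    -> return 22
    t(d=3) -> return 22  (same call as traced above)
  -> return 46
  t(d=4) -> return 46  (same call as traced above)
-> return 94

Final answer: 94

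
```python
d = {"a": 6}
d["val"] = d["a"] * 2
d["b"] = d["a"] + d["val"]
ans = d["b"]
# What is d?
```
Trace:
  d={'a': 6}
  d={'a': 6, 'val': 12}
  d={'a': 6, 'val': 12, 'b': 18}
  d={'a': 6, 'val': 12, 'b': 18}, ans=18

Final answer: {'a': 6, 'val': 12, 'b': 18}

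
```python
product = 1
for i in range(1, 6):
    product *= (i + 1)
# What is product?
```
Trace:
  product=1
  product=2, i=1
  product=6, i=2
  product=24, i=3
  product=120, i=4
  product=720, i=5

Final answer: 720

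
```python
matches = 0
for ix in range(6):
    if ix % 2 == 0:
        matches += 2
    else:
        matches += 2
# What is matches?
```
Trace:
  matches=0
  matches=2, ix=0
  matches=4, ix=1
  matches=6, ix=2
  matches=8, ix=3
  matches=10, ix=4
  matches=12, ix=5

Final answer: 12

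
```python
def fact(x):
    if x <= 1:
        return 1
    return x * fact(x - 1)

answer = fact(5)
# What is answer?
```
Call trace:
fact(x=5)
  fact(x=4)
    fact(x=3)
      fact(x=2)
        fact(x=1)
        -> return 1
      -> return 2
    -> return 6
  -> return 24
-> return 120

Final answer: 120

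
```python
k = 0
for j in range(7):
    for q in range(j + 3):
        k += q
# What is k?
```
Trace:
  k=0
  k=0, j=0, q=0
  k=1, j=0, q=1
  k=3, j=0, q=2
  k=3, j=1, q=0
  k=4, j=1, q=1
  k=6, j=1, q=2
  k=9, j=1, q=3
  k=9, j=2, q=0
  k=10, j=2, q=1
  k=12, j=2, q=2
  k=15, j=2, q=3
  k=19, j=2, q=4
  k=19, j=3, q=0
  k=20, j=3, q=1
  k=22, j=3, q=2
  k=25, j=3, q=3
  k=29, j=3, q=4
  k=34, j=3, q=5
  k=34, j=4, q=0
  k=35, j=4, q=1
  k=37, j=4, q=2
  k=40, j=4, q=3
  k=44, j=4, q=4
  k=49, j=4, q=5
  k=55, j=4, q=6
  k=55, j=5, q=0
  k=56, j=5, q=1
  k=58, j=5, q=2
  k=61, j=5, q=3
  k=65, j=5, q=4
  k=70, j=5, q=5
  k=76, j=5, q=6
  k=83, j=5, q=7
  k=83, j=6, q=0
  k=84, j=6, q=1
  k=86, j=6, q=2
  k=89, j=6, q=3
  k=93, j=6, q=4
  k=98, j=6, q=5
  k=104, j=6, q=6
  k=111, j=6, q=7
  k=119, j=6, q=8

Final answer: 119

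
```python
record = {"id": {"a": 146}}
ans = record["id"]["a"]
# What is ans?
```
Trace:
  record={'id': {'a': 146}}
  record={'id': {'a': 146}}, ans=146

Final answer: 146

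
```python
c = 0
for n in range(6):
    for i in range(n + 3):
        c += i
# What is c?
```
Trace:
  c=0
  c=0, n=0, i=0
  c=1, n=0, i=1
  c=3, n=0, i=2
  c=3, n=1, i=0
  c=4, n=1, i=1
  c=6, n=1, i=2
  c=9, n=1, i=3
  c=9, n=2, i=0
  c=10, n=2, i=1
  c=12, n=2, i=2
  c=15, n=2, i=3
  c=19, n=2, i=4
  c=19, n=3, i=0
  c=20, n=3, i=1
  c=22, n=3, i=2
  c=25, n=3, i=3
  c=29, n=3, i=4
  c=34, n=3, i=5
  c=34, n=4, i=0
  c=35, n=4, i=1
  c=37, n=4, i=2
  c=40, n=4, i=3
  c=44, n=4, i=4
  c=49, n=4, i=5
  c=55, n=4, i=6
  c=55, n=5, i=0
  c=56, n=5, i=1
  c=58, n=5, i=2
  c=61, n=5, i=3
  c=65, n=5, i=4
  c=70, n=5, i=5
  c=76, n=5, i=6
  c=83, n=5, i=7

Final answer: 83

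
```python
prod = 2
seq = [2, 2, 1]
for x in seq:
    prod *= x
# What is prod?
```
Trace:
  prod=2
  prod=4, x=2
  prod=8, x=2
  prod=8, x=1

Final answer: 8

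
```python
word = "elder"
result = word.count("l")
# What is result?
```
Trace:
  word='elder'
  word='elder', result=1

Final answer: 1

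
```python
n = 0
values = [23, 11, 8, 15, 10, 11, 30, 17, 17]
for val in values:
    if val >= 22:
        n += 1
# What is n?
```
Trace:
  n=0
  n=1, val=23
  n=1, val=11
  n=1, val=8
  n=1, val=15
  n=1, val=10
  n=1, val=11
  n=2, val=30
  n=2, val=17
  n=2, val=17

Final answer: 2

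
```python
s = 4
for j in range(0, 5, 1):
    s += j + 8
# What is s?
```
Trace:
  s=4
  s=12, j=0
  s=21, j=1
  s=31, j=2
  s=42, j=3
  s=54, j=4

Final answer: 54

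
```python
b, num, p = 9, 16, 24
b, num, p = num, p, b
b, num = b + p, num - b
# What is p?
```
Trace:
  b=9, num=16, p=24
  b=16, num=24, p=9
  b=25, num=8, p=9

Final answer: 9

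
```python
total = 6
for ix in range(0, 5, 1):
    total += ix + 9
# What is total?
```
Trace:
  total=6
  total=15, ix=0
  total=25, ix=1
  total=36, ix=2
  total=48, ix=3
  total=61, ix=4

Final answer: 61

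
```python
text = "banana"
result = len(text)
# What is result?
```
Trace:
  text='banana'
  text='banana', result=6

Final answer: 6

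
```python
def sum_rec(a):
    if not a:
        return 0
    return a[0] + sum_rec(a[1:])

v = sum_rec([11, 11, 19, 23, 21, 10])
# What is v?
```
Call trace:
sum_rec(a=[11, 11, 19, 23, 21, 10])
  sum_rec(a=[11, 19, 23, 21, 10])
    sum_rec(a=[19, 23, 21, 10])
      sum_rec(a=[23, 21, 10])
        sum_rec(a=[21, 10])
          sum_rec(a=[10])
            sum_rec(a=[])
            -> return 0
          -> return 10
        -> return 31
      -> return 54
    -> return 73
  -> return 84
-> return 95

Final answer: 95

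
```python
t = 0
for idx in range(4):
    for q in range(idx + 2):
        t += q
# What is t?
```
Trace:
  t=0
  t=0, idx=0, q=0
  t=1, idx=0, q=1
  t=1, idx=1, q=0
  t=2, idx=1, q=1
  t=4, idx=1, q=2
  t=4, idx=2, q=0
  t=5, idx=2, q=1
  t=7, idx=2, q=2
  t=10, idx=2, q=3
  t=10, idx=3, q=0
  t=11, idx=3, q=1
  t=13, idx=3, q=2
  t=16, idx=3, q=3
  t=20, idx=3, q=4

Final answer: 20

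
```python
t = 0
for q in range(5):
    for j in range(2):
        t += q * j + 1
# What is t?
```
Trace:
  t=0
  t=1, q=0, j=0
  t=2, q=0, j=1
  t=3, q=1, j=0
  t=5, q=1, j=1
  t=6, q=2, j=0
  t=9, q=2, j=1
  t=10, q=3, j=0
  t=14, q=3, j=1
  t=15, q=4, j=0
  t=20, q=4, j=1

Final answer: 20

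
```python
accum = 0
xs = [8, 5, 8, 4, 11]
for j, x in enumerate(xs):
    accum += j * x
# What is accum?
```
Trace:
  accum=0
  accum=0, j=0, x=8
  accum=5, j=1, x=5
  accum=21, j=2, x=8
  accum=33, j=3, x=4
  accum=77, j=4, x=11

Final answer: 77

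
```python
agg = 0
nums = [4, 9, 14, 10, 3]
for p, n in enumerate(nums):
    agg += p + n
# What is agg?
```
Trace:
  agg=0
  agg=4, p=0, n=4
  agg=14, p=1, n=9
  agg=30, p=2, n=14
  agg=43, p=3, n=10
  agg=50, p=4, n=3

Final answer: 50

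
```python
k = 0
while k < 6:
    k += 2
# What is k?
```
Trace:
  k=0
  k=2
  k=4
  k=6

Final answer: 6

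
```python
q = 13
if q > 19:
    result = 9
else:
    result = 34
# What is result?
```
Trace:
  q=13
  q=13, result=34

Final answer: 34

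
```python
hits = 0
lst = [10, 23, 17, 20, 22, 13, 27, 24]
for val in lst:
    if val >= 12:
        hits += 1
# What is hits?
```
Trace:
  hits=0
  hits=0, val=10
  hits=1, val=23
  hits=2, val=17
  hits=3, val=20
  hits=4, val=22
  hits=5, val=13
  hits=6, val=27
  hits=7, val=24

Final answer: 7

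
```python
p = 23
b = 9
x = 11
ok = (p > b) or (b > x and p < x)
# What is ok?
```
Trace:
  p=23
  p=23, b=9
  p=23, b=9, x=11
  p=23, b=9, x=11, ok=True

Final answer: True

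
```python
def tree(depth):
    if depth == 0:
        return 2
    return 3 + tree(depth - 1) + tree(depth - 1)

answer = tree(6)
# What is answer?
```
Call trace (a repeated sub-call is expanded the first time; later identical calls just restate its return value):
tree(depth=6)
  tree(depth=5)
    tree(depth=4)
      tree(depth=3)
        tree(depth=2)
          tree(depth=1)
            tree(depth=0)
            -> return 2
            tree(depth=0)
            -> return 2
          -> return 7
          tree(depth=1) -> return 7  (same call as traced above)
        -> return 17
        tree(depth=2) -> return 17  (same call as traced above)
      -> return 37
      tree(depth=3) -> return 37  (same call as traced above)
    -> return 77
    tree(depth=4) -> return 77  (same call as traced above)
  -> return 157
  tree(depth=5) -> return 157  (same call as traced above)
-> return 317

Final answer: 317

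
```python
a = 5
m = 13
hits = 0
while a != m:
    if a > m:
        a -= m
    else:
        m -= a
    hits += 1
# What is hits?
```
Trace:
  a=5
  a=5, m=13
  a=5, m=13, hits=0
  a=5, m=8, hits=1
  a=5, m=3, hits=2
  a=2, m=3, hits=3
  a=2, m=1, hits=4
  a=1, m=1, hits=5

Final answer: 5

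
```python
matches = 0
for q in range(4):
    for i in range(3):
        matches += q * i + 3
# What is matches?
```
Trace:
  matches=0
  matches=3, q=0, i=0
  matches=6, q=0, i=1
  matches=9, q=0, i=2
  matches=12, q=1, i=0
  matches=16, q=1, i=1
  matches=21, q=1, i=2
  matches=24, q=2, i=0
  matches=29, q=2, i=1
  matches=36, q=2, i=2
  matches=39, q=3, i=0
  matches=45, q=3, i=1
  matches=54, q=3, i=2

Final answer: 54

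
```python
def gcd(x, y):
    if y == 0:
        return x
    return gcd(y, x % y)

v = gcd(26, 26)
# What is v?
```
Call trace:
gcd(x=26, y=26)
  gcd(x=26, y=0)
  -> return 26
-> return 26

Final answer: 26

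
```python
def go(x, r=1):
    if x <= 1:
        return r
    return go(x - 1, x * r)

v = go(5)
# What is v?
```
Call trace:
go(x=5, r=1)
  go(x=4, r=5)
    go(x=3, r=20)
      go(x=2, r=60)
        go(x=1, r=120)
        -> return 120
      -> return 120
    -> return 120
  -> return 120
-> return 120

Final answer: 120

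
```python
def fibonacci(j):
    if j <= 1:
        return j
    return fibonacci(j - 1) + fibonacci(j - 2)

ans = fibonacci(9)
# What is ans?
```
Call trace (a repeated sub-call is expanded the first time; later identical calls just restate its return value):
fibonacci(j=9)
  fibonacci(j=8)
    fibonacci(j=7)
      fibonacci(j=6)
        fibonacci(j=5)
          fibonacci(j=4)
            fibonacci(j=3)
              fibonacci(j=2)
                fibonacci(j=1)
                -> return 1
                fibonacci(j=0)
                -> return 0
              -> return 1
              fibonacci(j=1)
              -> return 1
            -> return 2
            fibonacci(j=2) -> return 1  (same call as traced above)
          -> return 3
          fibonacci(j=3) -> return 2  (same call as traced above)
        -> return 5
        fibonacci(j=4) -> return 3  (same call as traced above)
      -> return 8
      fibonacci(j=5) -> return 5  (same call as traced above)
    -> return 13
    fibonacci(j=6) -> return 8  (same call as traced above)
  -> return 21
  fibonacci(j=7) -> return 13  (same call as traced above)
-> return 34

Final answer: 34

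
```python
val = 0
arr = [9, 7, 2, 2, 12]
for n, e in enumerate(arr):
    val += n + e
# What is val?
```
Trace:
  val=0
  val=9, n=0, e=9
  val=17, n=1, e=7
  val=21, n=2, e=2
  val=26, n=3, e=2
  val=42, n=4, e=12

Final answer: 42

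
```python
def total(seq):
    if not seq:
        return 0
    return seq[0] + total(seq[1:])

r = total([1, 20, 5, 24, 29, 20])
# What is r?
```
Call trace:
total(seq=[1, 20, 5, 24, 29, 20])
  total(seq=[20, 5, 24, 29, 20])
    total(seq=[5, 24, 29, 20])
      total(seq=[24, 29, 20])
        total(seq=[29, 20])
          total(seq=[20])
            total(seq=[])
            -> return 0
          -> return 20
        -> return 49
      -> return 73
    -> return 78
  -> return 98
-> return 99

Final answer: 99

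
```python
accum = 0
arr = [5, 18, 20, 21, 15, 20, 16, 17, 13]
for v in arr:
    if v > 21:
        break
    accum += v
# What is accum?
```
Trace:
  accum=0
  accum=5, v=5
  accum=23, v=18
  accum=43, v=20
  accum=64, v=21
  accum=79, v=15
  accum=99, v=20
  accum=115, v=16
  accum=132, v=17
  accum=145, v=13

Final answer: 145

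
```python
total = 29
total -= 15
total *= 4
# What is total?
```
Trace:
  total=29
  total=14
  total=56

Final answer: 56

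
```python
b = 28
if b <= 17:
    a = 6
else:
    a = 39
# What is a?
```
Trace:
  b=28
  b=28, a=39

Final answer: 39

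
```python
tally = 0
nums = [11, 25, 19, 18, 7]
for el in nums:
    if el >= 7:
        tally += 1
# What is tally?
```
Trace:
  tally=0
  tally=1, el=11
  tally=2, el=25
  tally=3, el=19
  tally=4, el=18
  tally=5, el=7

Final answer: 5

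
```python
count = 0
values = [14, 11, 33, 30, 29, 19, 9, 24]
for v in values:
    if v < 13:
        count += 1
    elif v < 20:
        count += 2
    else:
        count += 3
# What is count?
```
Trace:
  count=0
  count=2, v=14
  count=3, v=11
  count=6, v=33
  count=9, v=30
  count=12, v=29
  count=14, v=19
  count=15, v=9
  count=18, v=24

Final answer: 18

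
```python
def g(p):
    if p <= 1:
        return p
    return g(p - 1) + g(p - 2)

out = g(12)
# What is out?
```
Call trace (a repeated sub-call is expanded the first time; later identical calls just restate its return value):
g(p=12)
  g(p=11)
    g(p=10)
      g(p=9)
        g(p=8)
          g(p=7)
            g(p=6)
              g(p=5)
                g(p=4)
                  g(p=3)
                    g(p=2)
                      g(p=1)
                      -> return 1
                      g(p=0)
                      -> return 0
                    -> return 1
                    g(p=1)
                    -> return 1
                  -> return 2
                  g(p=2) -> return 1  (same call as traced above)
                -> return 3
                g(p=3) -> return 2  (same call as traced above)
              -> return 5
              g(p=4) -> return 3  (same call as traced above)
            -> return 8
            g(p=5) -> return 5  (same call as traced above)
          -> return 13
          g(p=6) -> return 8  (same call as traced above)
        -> return 21
        g(p=7) -> return 13  (same call as traced above)
      -> return 34
      g(p=8) -> return 21  (same call as traced above)
    -> return 55
    g(p=9) -> return 34  (same call as traced above)
  -> return 89
  g(p=10) -> return 55  (same call as traced above)
-> return 144

Final answer: 144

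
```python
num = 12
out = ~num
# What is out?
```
Trace:
  num=12
  num=12, out=-13

Final answer: -13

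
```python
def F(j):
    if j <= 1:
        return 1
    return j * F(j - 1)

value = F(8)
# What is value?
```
Call trace:
F(j=8)
  F(j=7)
    F(j=6)
      F(j=5)
        F(j=4)
          F(j=3)
            F(j=2)
              F(j=1)
              -> return 1
            -> return 2
          -> return 6
        -> return 24
      -> return 120
    -> return 720
  -> return 5040
-> return 40320

Final answer: 40320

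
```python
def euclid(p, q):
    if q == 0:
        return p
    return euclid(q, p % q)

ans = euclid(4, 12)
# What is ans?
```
Call trace:
euclid(p=4, q=12)
  euclid(p=12, q=4)
    euclid(p=4, q=0)
    -> return 4
  -> return 4
-> return 4

Final answer: 4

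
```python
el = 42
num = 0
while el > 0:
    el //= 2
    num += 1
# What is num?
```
Trace:
  el=42
  el=42, num=0
  el=21, num=1
  el=10, num=2
  el=5, num=3
  el=2, num=4
  el=1, num=5
  el=0, num=6

Final answer: 6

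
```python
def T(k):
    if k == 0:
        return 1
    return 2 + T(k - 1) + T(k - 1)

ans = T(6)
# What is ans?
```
Call trace (a repeated sub-call is expanded the first time; later identical calls just restate its return value):
T(k=6)
  T(k=5)
    T(k=4)
      T(k=3)
        T(k=2)
          T(k=1)
            T(k=0)
            -> return 1
            T(k=0)
            -> return 1
          -> return 4
          T(k=1) -> return 4  (same call as traced above)
        -> return 10
        T(k=2) -> return 10  (same call as traced above)
      -> return 22
      T(k=3) -> return 22  (same call as traced above)
    -> return 46
    T(k=4) -> return 46  (same call as traced above)
  -> return 94
  T(k=5) -> return 94  (same call as traced above)
-> return 190

Final answer: 190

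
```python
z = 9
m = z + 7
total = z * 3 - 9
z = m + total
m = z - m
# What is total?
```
Trace:
  z=9
  z=9, m=16
  z=9, m=16, total=18
  z=34, m=16, total=18
  z=34, m=18, total=18

Final answer: 18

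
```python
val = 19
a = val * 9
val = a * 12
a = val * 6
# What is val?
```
Trace:
  val=19
  val=19, a=171
  val=2052, a=171
  val=2052, a=12312

Final answer: 2052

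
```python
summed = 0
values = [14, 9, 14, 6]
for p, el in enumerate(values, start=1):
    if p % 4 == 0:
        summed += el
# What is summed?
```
Trace:
  summed=0
  summed=0, p=1, el=14
  summed=0, p=2, el=9
  summed=0, p=3, el=14
  summed=6, p=4, el=6

Final answer: 6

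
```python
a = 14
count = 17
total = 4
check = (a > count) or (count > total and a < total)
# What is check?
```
Trace:
  a=14
  a=14, count=17
  a=14, count=17, total=4
  a=14, count=17, total=4, check=False

Final answer: False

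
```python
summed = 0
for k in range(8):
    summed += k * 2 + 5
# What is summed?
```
Trace:
  summed=0
  summed=5, k=0
  summed=12, k=1
  summed=21, k=2
  summed=32, k=3
  summed=45, k=4
  summed=60, k=5
  summed=77, k=6
  summed=96, k=7

Final answer: 96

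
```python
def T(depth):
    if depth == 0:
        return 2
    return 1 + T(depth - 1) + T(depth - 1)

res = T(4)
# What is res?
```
Call trace (a repeated sub-call is expanded the first time; later identical calls just restate its return value):
T(depth=4)
  T(depth=3)
    T(depth=2)
      T(depth=1)
        T(depth=0)
        -> return 2
        T(depth=0)
        -> return 2
      -> return 5
      T(depth=1) -> return 5  (same call as traced above)
    -> return 11
    T(depth=2) -> return 11  (same call as traced above)
  -> return 23
  T(depth=3) -> return 23  (same call as traced above)
-> return 47

Final answer: 47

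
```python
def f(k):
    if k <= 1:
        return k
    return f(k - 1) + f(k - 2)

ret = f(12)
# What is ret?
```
Call trace (a repeated sub-call is expanded the first time; later identical calls just restate its return value):
f(k=12)
  f(k=11)
    f(k=10)
      f(k=9)
        f(k=8)
          f(k=7)
            f(k=6)
              f(k=5)
                f(k=4)
                  f(k=3)
                    f(k=2)
                      f(k=1)
                      -> return 1
                      f(k=0)
                      -> return 0
                    -> return 1
                    f(k=1)
                    -> return 1
                  -> return 2
                  f(k=2) -> return 1  (same call as traced above)
                -> return 3
                f(k=3) -> return 2  (same call as traced above)
              -> return 5
              f(k=4) -> return 3  (same call as traced above)
            -> return 8
            f(k=5) -> return 5  (same call as traced above)
          -> return 13
          f(k=6) -> return 8  (same call as traced above)
        -> return 21
        f(k=7) -> return 13  (same call as traced above)
      -> return 34
      f(k=8) -> return 21  (same call as traced above)
    -> return 55
    f(k=9) -> return 34  (same call as traced above)
  -> return 89
  f(k=10) -> return 55  (same call as traced above)
-> return 144

Final answer: 144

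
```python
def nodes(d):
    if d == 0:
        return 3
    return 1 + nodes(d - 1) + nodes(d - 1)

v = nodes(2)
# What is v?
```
Call trace (a repeated sub-call is expanded the first time; later identical calls just restate its return value):
nodes(d=2)
  nodes(d=1)
    nodes(d=0)
    -> return 3
    nodes(d=0)
    -> return 3
  -> return 7
  nodes(d=1) -> return 7  (same call as traced above)
-> return 15

Final answer: 15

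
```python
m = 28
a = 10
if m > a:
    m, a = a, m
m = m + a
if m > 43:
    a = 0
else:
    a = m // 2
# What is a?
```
Trace:
  m=28
  m=28, a=10
  m=10, a=28
  m=38, a=28
  m=38, a=19

Final answer: 19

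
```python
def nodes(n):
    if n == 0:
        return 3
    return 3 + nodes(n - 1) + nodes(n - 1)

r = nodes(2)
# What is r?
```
Call trace (a repeated sub-call is expanded the first time; later identical calls just restate its return value):
nodes(n=2)
  nodes(n=1)
    nodes(n=0)
    -> return 3
    nodes(n=0)
    -> return 3
  -> return 9
  nodes(n=1) -> return 9  (same call as traced above)
-> return 21

Final answer: 21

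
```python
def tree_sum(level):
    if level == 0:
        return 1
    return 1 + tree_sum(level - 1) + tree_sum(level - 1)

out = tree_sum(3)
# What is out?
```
Call trace (a repeated sub-call is expanded the first time; later identical calls just restate its return value):
tree_sum(level=3)
  tree_sum(level=2)
    tree_sum(level=1)
      tree_sum(level=0)
      -> return 1
      tree_sum(level=0)
      -> return 1
    -> return 3
    tree_sum(level=1) -> return 3  (same call as traced above)
  -> return 7
  tree_sum(level=2) -> return 7  (same call as traced above)
-> return 15

Final answer: 15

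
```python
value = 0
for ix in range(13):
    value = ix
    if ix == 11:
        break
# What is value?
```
Trace:
  value=0
  value=0, ix=0
  value=1, ix=1
  value=2, ix=2
  value=3, ix=3
  value=4, ix=4
  value=5, ix=5
  value=6, ix=6
  value=7, ix=7
  value=8, ix=8
  value=9, ix=9
  value=10, ix=10
  value=11, ix=11

Final answer: 11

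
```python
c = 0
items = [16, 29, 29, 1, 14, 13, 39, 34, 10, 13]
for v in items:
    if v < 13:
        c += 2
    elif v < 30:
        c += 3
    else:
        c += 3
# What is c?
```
Trace:
  c=0
  c=3, v=16
  c=6, v=29
  c=9, v=29
  c=11, v=1
  c=14, v=14
  c=17, v=13
  c=20, v=39
  c=23, v=34
  c=25, v=10
  c=28, v=13

Final answer: 28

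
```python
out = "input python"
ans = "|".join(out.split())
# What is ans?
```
Trace:
  out='input python'
  out='input python', ans='input|python'

Final answer: 'input|python'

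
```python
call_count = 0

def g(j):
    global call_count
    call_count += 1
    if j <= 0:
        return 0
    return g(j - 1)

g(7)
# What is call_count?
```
Call trace:
g(j=7)
  g(j=6)
    g(j=5)
      g(j=4)
        g(j=3)
          g(j=2)
            g(j=1)
              g(j=0)
              -> return 0
            -> return 0
          -> return 0
        -> return 0
      -> return 0
    -> return 0
  -> return 0
-> return 0

call_count is incremented once per call. g is entered once for each j = 7, 6, 5, 4, 3, 2, 1, 0 (the j <= 0 call returns without recursing), i.e. 7 + 1 calls.
call_count = 8

Final answer: 8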